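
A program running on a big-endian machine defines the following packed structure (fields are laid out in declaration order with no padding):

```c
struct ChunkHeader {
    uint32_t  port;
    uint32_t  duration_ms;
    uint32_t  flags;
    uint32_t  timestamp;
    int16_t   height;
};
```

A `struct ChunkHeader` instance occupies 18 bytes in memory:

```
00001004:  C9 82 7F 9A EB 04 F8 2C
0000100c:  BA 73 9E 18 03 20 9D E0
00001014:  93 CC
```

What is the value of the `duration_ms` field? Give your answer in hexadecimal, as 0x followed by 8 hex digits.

`duration_ms` follows `port` (4 bytes), so it starts at byte offset 4 and occupies 4 bytes.
Bytes at offsets 4..7: EB 04 F8 2C.
In big-endian order the high byte comes first in memory.
The bytes are already most-significant first: 0xEB04F82C.

0xEB04F82C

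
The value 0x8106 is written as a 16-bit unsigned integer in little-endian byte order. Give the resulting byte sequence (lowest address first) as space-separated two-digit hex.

Split into bytes (most-significant first): 81 06.
Little-endian: lowest address holds the least-significant byte.
So at ascending addresses the bytes are 06 81.

06 81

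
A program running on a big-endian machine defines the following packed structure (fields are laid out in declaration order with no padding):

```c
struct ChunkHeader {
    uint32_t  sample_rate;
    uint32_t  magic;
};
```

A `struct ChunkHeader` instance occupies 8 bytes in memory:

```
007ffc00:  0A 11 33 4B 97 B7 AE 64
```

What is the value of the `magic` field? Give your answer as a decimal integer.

`magic` follows `sample_rate` (4 bytes), so it starts at byte offset 4 and occupies 4 bytes.
Bytes at offsets 4..7: 97 B7 AE 64.
Big-endian: lowest address holds the most-significant byte.
The bytes are already most-significant first: 0x97B7AE64.
0x97B7AE64 = 2545397348.

2545397348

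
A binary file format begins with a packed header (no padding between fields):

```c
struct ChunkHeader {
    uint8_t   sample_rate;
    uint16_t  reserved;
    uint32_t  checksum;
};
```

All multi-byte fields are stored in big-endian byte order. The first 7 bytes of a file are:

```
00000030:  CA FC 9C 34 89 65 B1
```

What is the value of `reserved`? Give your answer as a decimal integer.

64668

`reserved` follows `sample_rate` (1 byte), so it starts at byte offset 1 and occupies 2 bytes.
Bytes at offsets 1..2: FC 9C.
Big-endian stores the most-significant byte at the lowest address.
The bytes are already most-significant first: 0xFC9C.
0xFC9C = 64668.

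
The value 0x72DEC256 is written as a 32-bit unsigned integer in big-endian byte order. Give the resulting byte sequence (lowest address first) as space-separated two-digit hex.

72 DE C2 56

Split into bytes (most-significant first): 72 DE C2 56.
Big-endian stores the most-significant byte at the lowest address.
So the memory order matches the most-significant-first order: 72 DE C2 56.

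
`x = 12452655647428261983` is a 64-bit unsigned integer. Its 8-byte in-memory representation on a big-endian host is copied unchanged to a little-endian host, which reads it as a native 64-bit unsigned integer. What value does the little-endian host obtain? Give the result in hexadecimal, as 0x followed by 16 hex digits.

0x5F38399755B8D0AC

12452655647428261983 in 64-bit hexadecimal is 0xACD0B8559739385F.
Stored big-endian, the bytes at ascending addresses are AC D0 B8 55 97 39 38 5F.
Read back as little-endian, the first byte is least significant, giving 0x5F38399755B8D0AC.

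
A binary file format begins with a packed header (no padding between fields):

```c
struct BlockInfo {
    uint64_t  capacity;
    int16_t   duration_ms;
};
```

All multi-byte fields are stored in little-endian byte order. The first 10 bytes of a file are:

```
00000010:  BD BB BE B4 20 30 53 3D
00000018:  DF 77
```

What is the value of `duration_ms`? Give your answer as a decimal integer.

`duration_ms` follows `capacity` (8 bytes), so it starts at byte offset 8 and occupies 2 bytes.
Bytes at offsets 8..9: DF 77.
In little-endian order the low byte comes first in memory.
Reassemble most-significant byte first: 77 DF → 0x77DF.
0x77DF = 30687.

30687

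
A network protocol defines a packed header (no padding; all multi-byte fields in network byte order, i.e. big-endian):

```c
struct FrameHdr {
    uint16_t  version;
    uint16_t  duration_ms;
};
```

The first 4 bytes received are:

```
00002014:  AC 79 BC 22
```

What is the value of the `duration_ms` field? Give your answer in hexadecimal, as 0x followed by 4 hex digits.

0xBC22

`duration_ms` follows `version` (2 bytes), so it starts at byte offset 2 and occupies 2 bytes.
Bytes at offsets 2..3: BC 22.
Big-endian stores the most-significant byte at the lowest address.
The bytes are already most-significant first: 0xBC22.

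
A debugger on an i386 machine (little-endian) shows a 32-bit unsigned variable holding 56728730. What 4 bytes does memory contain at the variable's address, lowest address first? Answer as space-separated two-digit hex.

9A 9C 61 03

56728730 in hexadecimal, padded to 32 bits, is 0x03619C9A.
Split into bytes (most-significant first): 03 61 9C 9A.
In little-endian order the low byte comes first in memory.
So at ascending addresses the bytes are 9A 9C 61 03.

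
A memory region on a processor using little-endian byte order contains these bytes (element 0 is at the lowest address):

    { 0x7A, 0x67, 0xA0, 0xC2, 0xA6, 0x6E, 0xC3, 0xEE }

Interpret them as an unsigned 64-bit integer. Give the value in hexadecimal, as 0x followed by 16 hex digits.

In little-endian order the low byte comes first in memory.
Reassemble most-significant byte first: EE C3 6E A6 C2 A0 67 7A → 0xEEC36EA6C2A0677A.

0xEEC36EA6C2A0677A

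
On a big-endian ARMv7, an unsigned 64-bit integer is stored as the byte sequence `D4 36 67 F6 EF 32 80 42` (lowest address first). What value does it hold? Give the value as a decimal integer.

15291523895055777858

In big-endian order the high byte comes first in memory.
The bytes are already most-significant first: 0xD43667F6EF328042.
0xD43667F6EF328042 = 15291523895055777858.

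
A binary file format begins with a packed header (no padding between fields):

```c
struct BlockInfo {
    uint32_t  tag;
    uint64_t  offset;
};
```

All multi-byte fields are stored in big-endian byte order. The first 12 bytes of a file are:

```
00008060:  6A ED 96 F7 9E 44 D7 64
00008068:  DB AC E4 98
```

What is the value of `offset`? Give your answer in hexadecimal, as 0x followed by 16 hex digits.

0x9E44D764DBACE498

`offset` follows `tag` (4 bytes), so it starts at byte offset 4 and occupies 8 bytes.
Bytes at offsets 4..11: 9E 44 D7 64 DB AC E4 98.
Big-endian: lowest address holds the most-significant byte.
The bytes are already most-significant first: 0x9E44D764DBACE498.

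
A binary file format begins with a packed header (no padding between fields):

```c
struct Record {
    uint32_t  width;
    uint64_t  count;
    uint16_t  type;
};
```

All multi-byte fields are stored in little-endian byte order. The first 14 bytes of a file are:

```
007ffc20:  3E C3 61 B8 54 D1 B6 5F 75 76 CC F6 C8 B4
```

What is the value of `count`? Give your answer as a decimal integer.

`count` follows `width` (4 bytes), so it starts at byte offset 4 and occupies 8 bytes.
Bytes at offsets 4..11: 54 D1 B6 5F 75 76 CC F6.
Little-endian stores the least-significant byte at the lowest address.
Reassemble most-significant byte first: F6 CC 76 75 5F B6 D1 54 → 0xF6CC76755FB6D154.
0xF6CC76755FB6D154 = 17783719275068313940.

17783719275068313940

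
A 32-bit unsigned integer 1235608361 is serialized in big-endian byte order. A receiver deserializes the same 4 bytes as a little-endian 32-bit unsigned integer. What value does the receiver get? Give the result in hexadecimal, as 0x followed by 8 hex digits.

0x29E3A549

1235608361 in 32-bit hexadecimal is 0x49A5E329.
Stored big-endian, the bytes at ascending addresses are 49 A5 E3 29.
Read back as little-endian, the first byte is least significant, giving 0x29E3A549.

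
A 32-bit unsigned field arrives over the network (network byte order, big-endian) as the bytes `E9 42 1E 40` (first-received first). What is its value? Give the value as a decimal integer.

3913424448

In big-endian order the high byte comes first in memory.
The bytes are already most-significant first: 0xE9421E40.
0xE9421E40 = 3913424448.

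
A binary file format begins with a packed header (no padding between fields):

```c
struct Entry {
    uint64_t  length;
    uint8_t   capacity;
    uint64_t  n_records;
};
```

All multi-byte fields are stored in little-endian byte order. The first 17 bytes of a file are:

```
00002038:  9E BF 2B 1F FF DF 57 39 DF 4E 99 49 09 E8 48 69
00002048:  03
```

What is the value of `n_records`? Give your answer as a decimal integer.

245807816093833550

`n_records` follows `length` (8 B), `capacity` (1 B), so it starts at offset 8 + 1 = 9 and occupies 8 bytes.
Bytes at offsets 9..16: 4E 99 49 09 E8 48 69 03.
In little-endian order the low byte comes first in memory.
Reassemble most-significant byte first: 03 69 48 E8 09 49 99 4E → 0x036948E80949994E.
0x036948E80949994E = 245807816093833550.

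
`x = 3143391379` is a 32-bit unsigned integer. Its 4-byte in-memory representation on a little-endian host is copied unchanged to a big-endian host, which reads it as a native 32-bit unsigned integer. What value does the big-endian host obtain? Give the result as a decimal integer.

3143391379 in 32-bit hexadecimal is 0xBB5C5893.
Stored little-endian, the bytes at ascending addresses are 93 58 5C BB.
Read back as big-endian, the last byte is least significant, giving 0x93585CBB.
0x93585CBB = 2472041659.

2472041659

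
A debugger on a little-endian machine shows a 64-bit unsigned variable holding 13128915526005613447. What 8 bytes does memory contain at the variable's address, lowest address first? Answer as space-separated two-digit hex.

87 E3 AC 65 1C 47 33 B6

13128915526005613447 in hexadecimal, padded to 64 bits, is 0xB633471C65ACE387.
Split into bytes (most-significant first): B6 33 47 1C 65 AC E3 87.
In little-endian order the low byte comes first in memory.
So at ascending addresses the bytes are 87 E3 AC 65 1C 47 33 B6.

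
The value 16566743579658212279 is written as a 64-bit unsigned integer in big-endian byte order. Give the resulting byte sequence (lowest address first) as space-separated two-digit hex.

E5 E8 E5 82 E6 82 D3 B7

16566743579658212279 in hexadecimal, padded to 64 bits, is 0xE5E8E582E682D3B7.
Split into bytes (most-significant first): E5 E8 E5 82 E6 82 D3 B7.
In big-endian order the high byte comes first in memory.
So the memory order matches the most-significant-first order: E5 E8 E5 82 E6 82 D3 B7.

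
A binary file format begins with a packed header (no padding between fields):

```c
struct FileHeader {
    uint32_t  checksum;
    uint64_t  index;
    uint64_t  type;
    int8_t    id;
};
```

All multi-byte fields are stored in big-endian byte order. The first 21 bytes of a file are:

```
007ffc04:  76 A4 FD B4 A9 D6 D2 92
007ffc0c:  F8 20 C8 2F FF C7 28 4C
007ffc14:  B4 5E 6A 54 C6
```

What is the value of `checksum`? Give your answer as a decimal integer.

`checksum` is the first field, at byte offset 0, occupying 4 bytes.
Bytes at offsets 0..3: 76 A4 FD B4.
Big-endian: lowest address holds the most-significant byte.
The bytes are already most-significant first: 0x76A4FDB4.
0x76A4FDB4 = 1990524340.

1990524340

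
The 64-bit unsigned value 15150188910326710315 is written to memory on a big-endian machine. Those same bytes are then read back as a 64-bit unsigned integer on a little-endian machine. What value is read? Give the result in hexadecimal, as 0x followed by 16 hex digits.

0x2B0016788B4840D2

15150188910326710315 in 64-bit hexadecimal is 0xD240488B7816002B.
Stored big-endian, the bytes at ascending addresses are D2 40 48 8B 78 16 00 2B.
Read back as little-endian, the first byte is least significant, giving 0x2B0016788B4840D2.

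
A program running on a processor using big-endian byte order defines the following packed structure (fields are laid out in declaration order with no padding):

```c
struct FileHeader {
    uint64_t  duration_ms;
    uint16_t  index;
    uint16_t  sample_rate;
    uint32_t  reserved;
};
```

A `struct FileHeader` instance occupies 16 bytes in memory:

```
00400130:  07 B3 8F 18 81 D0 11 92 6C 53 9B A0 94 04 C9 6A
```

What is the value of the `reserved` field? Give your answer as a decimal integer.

2483341674

`reserved` follows `duration_ms` (8 B), `index` (2 B), `sample_rate` (2 B), so it starts at offset 8 + 2 + 2 = 12 and occupies 4 bytes.
Bytes at offsets 12..15: 94 04 C9 6A.
Big-endian stores the most-significant byte at the lowest address.
The bytes are already most-significant first: 0x9404C96A.
0x9404C96A = 2483341674.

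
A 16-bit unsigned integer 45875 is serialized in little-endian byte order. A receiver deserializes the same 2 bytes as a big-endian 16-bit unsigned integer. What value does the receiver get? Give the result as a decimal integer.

13235

45875 in 16-bit hexadecimal is 0xB333.
Stored little-endian, the bytes at ascending addresses are 33 B3.
Read back as big-endian, the last byte is least significant, giving 0x33B3.
0x33B3 = 13235.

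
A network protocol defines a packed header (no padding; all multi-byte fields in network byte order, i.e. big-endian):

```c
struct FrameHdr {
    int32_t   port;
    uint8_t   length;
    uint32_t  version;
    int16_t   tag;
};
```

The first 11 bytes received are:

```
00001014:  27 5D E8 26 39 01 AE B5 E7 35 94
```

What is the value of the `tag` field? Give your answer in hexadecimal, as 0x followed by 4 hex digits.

`tag` follows `port` (4 B), `length` (1 B), `version` (4 B), so it starts at offset 4 + 1 + 4 = 9 and occupies 2 bytes.
Bytes at offsets 9..10: 35 94.
Big-endian stores the most-significant byte at the lowest address.
The bytes are already most-significant first: 0x3594.

0x3594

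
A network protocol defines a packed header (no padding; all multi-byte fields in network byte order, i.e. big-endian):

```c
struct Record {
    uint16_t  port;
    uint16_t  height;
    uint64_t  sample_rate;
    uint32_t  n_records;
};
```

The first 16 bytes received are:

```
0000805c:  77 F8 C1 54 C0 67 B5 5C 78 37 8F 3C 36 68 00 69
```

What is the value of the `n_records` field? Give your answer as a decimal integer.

`n_records` follows `port` (2 B), `height` (2 B), `sample_rate` (8 B), so it starts at offset 2 + 2 + 8 = 12 and occupies 4 bytes.
Bytes at offsets 12..15: 36 68 00 69.
Big-endian stores the most-significant byte at the lowest address.
The bytes are already most-significant first: 0x36680069.
0x36680069 = 912785513.

912785513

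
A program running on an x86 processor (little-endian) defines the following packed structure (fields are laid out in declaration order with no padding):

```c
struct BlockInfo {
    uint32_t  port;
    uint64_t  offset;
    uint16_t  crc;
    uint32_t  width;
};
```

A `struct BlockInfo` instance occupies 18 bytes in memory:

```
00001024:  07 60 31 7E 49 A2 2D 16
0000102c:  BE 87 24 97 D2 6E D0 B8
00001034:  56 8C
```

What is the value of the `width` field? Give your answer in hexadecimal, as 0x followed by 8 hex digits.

0x8C56B8D0

`width` follows `port` (4 B), `offset` (8 B), `crc` (2 B), so it starts at offset 4 + 8 + 2 = 14 and occupies 4 bytes.
Bytes at offsets 14..17: D0 B8 56 8C.
Little-endian: lowest address holds the least-significant byte.
Reassemble most-significant byte first: 8C 56 B8 D0 → 0x8C56B8D0.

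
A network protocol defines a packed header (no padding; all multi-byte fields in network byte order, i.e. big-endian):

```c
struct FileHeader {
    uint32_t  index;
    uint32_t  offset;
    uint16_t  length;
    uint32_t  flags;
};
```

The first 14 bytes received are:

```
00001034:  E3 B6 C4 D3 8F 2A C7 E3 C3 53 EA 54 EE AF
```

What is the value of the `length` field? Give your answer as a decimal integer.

50003

`length` follows `index` (4 B), `offset` (4 B), so it starts at offset 4 + 4 = 8 and occupies 2 bytes.
Bytes at offsets 8..9: C3 53.
Big-endian: lowest address holds the most-significant byte.
The bytes are already most-significant first: 0xC353.
0xC353 = 50003.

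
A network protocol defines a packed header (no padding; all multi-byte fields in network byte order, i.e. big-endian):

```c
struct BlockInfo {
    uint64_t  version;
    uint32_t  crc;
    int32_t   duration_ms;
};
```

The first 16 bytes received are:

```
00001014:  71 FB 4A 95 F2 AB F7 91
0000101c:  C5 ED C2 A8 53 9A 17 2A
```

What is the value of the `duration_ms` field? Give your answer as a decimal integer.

1402607402

`duration_ms` follows `version` (8 B), `crc` (4 B), so it starts at offset 8 + 4 = 12 and occupies 4 bytes.
Bytes at offsets 12..15: 53 9A 17 2A.
In big-endian order the high byte comes first in memory.
The bytes are already most-significant first: 0x539A172A.
0x539A172A = 1402607402.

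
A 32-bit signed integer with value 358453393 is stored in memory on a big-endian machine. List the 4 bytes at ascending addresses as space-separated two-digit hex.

358453393 in hexadecimal, padded to 32 bits, is 0x155D9091.
Split into bytes (most-significant first): 15 5D 90 91.
Big-endian: lowest address holds the most-significant byte.
So the memory order matches the most-significant-first order: 15 5D 90 91.

15 5D 90 91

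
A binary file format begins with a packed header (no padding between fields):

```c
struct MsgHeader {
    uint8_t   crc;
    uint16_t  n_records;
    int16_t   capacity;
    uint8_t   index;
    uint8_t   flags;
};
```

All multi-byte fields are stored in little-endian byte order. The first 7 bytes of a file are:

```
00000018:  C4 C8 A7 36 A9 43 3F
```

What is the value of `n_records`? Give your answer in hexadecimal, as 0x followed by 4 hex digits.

0xA7C8

`n_records` follows `crc` (1 byte), so it starts at byte offset 1 and occupies 2 bytes.
Bytes at offsets 1..2: C8 A7.
Little-endian stores the least-significant byte at the lowest address.
Reassemble most-significant byte first: A7 C8 → 0xA7C8.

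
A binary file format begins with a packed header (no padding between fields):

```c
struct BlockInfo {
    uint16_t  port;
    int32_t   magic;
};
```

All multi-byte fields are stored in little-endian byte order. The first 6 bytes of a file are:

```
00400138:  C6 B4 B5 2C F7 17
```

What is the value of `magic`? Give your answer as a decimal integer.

402074805

`magic` follows `port` (2 bytes), so it starts at byte offset 2 and occupies 4 bytes.
Bytes at offsets 2..5: B5 2C F7 17.
Little-endian stores the least-significant byte at the lowest address.
Reassemble most-significant byte first: 17 F7 2C B5 → 0x17F72CB5.
0x17F72CB5 = 402074805.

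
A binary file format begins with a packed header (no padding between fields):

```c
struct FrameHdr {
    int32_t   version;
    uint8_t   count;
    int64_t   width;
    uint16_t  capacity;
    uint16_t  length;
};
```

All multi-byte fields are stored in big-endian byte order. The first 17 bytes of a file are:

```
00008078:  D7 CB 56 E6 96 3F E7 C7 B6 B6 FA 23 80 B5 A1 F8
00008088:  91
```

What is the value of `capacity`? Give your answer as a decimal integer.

`capacity` follows `version` (4 B), `count` (1 B), `width` (8 B), so it starts at offset 4 + 1 + 8 = 13 and occupies 2 bytes.
Bytes at offsets 13..14: B5 A1.
Big-endian stores the most-significant byte at the lowest address.
The bytes are already most-significant first: 0xB5A1.
0xB5A1 = 46497.

46497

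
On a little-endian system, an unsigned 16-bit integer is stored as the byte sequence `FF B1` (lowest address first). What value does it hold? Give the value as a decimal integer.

Little-endian stores the least-significant byte at the lowest address.
Reassemble most-significant byte first: B1 FF → 0xB1FF.
0xB1FF = 45567.

45567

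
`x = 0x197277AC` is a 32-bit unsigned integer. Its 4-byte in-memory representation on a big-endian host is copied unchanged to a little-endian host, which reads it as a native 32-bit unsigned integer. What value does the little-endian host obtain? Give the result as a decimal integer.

Stored big-endian, the bytes at ascending addresses are 19 72 77 AC.
Read back as little-endian, the first byte is least significant, giving 0xAC777219.
0xAC777219 = 2893509145.

2893509145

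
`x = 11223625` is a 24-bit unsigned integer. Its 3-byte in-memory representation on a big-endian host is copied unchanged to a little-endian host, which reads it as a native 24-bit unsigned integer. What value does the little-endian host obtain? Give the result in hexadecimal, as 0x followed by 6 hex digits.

0x4942AB

11223625 in 24-bit hexadecimal is 0xAB4249.
Stored big-endian, the bytes at ascending addresses are AB 42 49.
Read back as little-endian, the first byte is least significant, giving 0x4942AB.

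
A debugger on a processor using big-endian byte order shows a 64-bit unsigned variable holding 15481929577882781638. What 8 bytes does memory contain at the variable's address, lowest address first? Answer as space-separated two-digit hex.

15481929577882781638 in hexadecimal, padded to 64 bits, is 0xD6DADCEC9F5107C6.
Split into bytes (most-significant first): D6 DA DC EC 9F 51 07 C6.
Big-endian: lowest address holds the most-significant byte.
So the memory order matches the most-significant-first order: D6 DA DC EC 9F 51 07 C6.

D6 DA DC EC 9F 51 07 C6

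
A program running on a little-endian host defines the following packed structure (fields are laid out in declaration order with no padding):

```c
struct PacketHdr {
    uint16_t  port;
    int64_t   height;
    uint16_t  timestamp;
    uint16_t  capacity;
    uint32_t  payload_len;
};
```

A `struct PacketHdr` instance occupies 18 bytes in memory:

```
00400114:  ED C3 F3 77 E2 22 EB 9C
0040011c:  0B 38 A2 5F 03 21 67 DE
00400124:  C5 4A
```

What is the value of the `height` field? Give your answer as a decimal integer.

4038494024584296435

`height` follows `port` (2 bytes), so it starts at byte offset 2 and occupies 8 bytes.
Bytes at offsets 2..9: F3 77 E2 22 EB 9C 0B 38.
Little-endian: lowest address holds the least-significant byte.
Reassemble most-significant byte first: 38 0B 9C EB 22 E2 77 F3 → 0x380B9CEB22E277F3.
0x380B9CEB22E277F3 = 4038494024584296435.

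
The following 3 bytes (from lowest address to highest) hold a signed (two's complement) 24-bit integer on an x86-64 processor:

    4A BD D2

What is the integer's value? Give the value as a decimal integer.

Little-endian stores the least-significant byte at the lowest address.
Reassemble most-significant byte first: D2 BD 4A → 0xD2BD4A.
Top bit is set, so as a signed 24-bit value this is 0xD2BD4A − 2^24 = -2966198.

-2966198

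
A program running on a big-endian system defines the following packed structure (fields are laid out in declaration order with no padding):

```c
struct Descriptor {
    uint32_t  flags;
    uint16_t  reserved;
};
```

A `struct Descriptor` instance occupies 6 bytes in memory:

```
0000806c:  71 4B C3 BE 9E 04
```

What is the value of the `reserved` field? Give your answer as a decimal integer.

40452

`reserved` follows `flags` (4 bytes), so it starts at byte offset 4 and occupies 2 bytes.
Bytes at offsets 4..5: 9E 04.
In big-endian order the high byte comes first in memory.
The bytes are already most-significant first: 0x9E04.
0x9E04 = 40452.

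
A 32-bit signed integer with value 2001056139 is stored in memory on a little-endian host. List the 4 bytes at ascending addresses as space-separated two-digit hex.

2001056139 in hexadecimal, padded to 32 bits, is 0x7745B18B.
Split into bytes (most-significant first): 77 45 B1 8B.
Little-endian: lowest address holds the least-significant byte.
So at ascending addresses the bytes are 8B B1 45 77.

8B B1 45 77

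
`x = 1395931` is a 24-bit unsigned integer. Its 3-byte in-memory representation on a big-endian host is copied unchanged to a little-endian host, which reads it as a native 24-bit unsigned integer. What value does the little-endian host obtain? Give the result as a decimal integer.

14371861

1395931 in 24-bit hexadecimal is 0x154CDB.
Stored big-endian, the bytes at ascending addresses are 15 4C DB.
Read back as little-endian, the first byte is least significant, giving 0xDB4C15.
0xDB4C15 = 14371861.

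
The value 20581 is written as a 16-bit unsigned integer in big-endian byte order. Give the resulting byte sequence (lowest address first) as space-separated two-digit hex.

50 65

20581 in hexadecimal, padded to 16 bits, is 0x5065.
Split into bytes (most-significant first): 50 65.
Big-endian stores the most-significant byte at the lowest address.
So the memory order matches the most-significant-first order: 50 65.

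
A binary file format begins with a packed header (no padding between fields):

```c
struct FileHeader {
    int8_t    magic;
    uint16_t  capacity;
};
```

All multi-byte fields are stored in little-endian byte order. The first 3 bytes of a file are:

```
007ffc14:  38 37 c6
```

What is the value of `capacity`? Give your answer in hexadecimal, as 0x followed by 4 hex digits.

`capacity` follows `magic` (1 byte), so it starts at byte offset 1 and occupies 2 bytes.
Bytes at offsets 1..2: 37 C6.
In little-endian order the low byte comes first in memory.
Reassemble most-significant byte first: C6 37 → 0xC637.

0xC637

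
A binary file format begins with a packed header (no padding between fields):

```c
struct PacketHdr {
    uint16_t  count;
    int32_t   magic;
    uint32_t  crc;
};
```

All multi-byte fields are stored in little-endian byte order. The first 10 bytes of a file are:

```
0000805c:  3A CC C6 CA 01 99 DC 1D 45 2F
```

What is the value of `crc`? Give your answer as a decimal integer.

793058780

`crc` follows `count` (2 B), `magic` (4 B), so it starts at offset 2 + 4 = 6 and occupies 4 bytes.
Bytes at offsets 6..9: DC 1D 45 2F.
In little-endian order the low byte comes first in memory.
Reassemble most-significant byte first: 2F 45 1D DC → 0x2F451DDC.
0x2F451DDC = 793058780.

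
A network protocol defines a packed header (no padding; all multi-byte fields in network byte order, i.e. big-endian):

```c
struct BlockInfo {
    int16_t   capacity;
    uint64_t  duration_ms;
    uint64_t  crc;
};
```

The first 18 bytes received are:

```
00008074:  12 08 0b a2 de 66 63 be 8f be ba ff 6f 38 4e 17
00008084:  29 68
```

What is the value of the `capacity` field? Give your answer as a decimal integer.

`capacity` is the first field, at byte offset 0, occupying 2 bytes.
Bytes at offsets 0..1: 12 08.
In big-endian order the high byte comes first in memory.
The bytes are already most-significant first: 0x1208.
0x1208 = 4616.

4616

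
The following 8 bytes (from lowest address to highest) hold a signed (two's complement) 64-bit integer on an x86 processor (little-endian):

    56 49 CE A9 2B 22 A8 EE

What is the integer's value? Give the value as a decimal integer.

Little-endian stores the least-significant byte at the lowest address.
Reassemble most-significant byte first: EE A8 22 2B A9 CE 49 56 → 0xEEA8222BA9CE4956.
Top bit is set, so as a signed 64-bit value this is 0xEEA8222BA9CE4956 − 2^64 = -1249711325667505834.

-1249711325667505834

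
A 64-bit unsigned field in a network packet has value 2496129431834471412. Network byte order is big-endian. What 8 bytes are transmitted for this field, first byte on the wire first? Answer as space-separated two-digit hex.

22 A4 08 7E 41 E4 2B F4

2496129431834471412 in hexadecimal, padded to 64 bits, is 0x22A4087E41E42BF4.
Split into bytes (most-significant first): 22 A4 08 7E 41 E4 2B F4.
Big-endian stores the most-significant byte at the lowest address.
So the memory order matches the most-significant-first order: 22 A4 08 7E 41 E4 2B F4.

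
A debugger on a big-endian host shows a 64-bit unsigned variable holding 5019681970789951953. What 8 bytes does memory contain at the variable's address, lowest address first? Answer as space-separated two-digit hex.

45 A9 7E 28 32 5E 29 D1

5019681970789951953 in hexadecimal, padded to 64 bits, is 0x45A97E28325E29D1.
Split into bytes (most-significant first): 45 A9 7E 28 32 5E 29 D1.
Big-endian stores the most-significant byte at the lowest address.
So the memory order matches the most-significant-first order: 45 A9 7E 28 32 5E 29 D1.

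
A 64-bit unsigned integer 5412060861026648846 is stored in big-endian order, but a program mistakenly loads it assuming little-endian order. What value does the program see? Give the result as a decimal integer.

5412060861026648846 in 64-bit hexadecimal is 0x4B1B80ADC449C30E.
Stored big-endian, the bytes at ascending addresses are 4B 1B 80 AD C4 49 C3 0E.
Read back as little-endian, the first byte is least significant, giving 0x0EC349C4AD801B4B.
0x0EC349C4AD801B4B = 1063775046062840651.

1063775046062840651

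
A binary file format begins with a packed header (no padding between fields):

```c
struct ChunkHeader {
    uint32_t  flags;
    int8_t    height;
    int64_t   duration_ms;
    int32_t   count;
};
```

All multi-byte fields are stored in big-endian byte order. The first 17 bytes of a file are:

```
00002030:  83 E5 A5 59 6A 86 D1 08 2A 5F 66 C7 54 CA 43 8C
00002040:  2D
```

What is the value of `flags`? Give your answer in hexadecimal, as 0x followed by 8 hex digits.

0x83E5A559

`flags` is the first field, at byte offset 0, occupying 4 bytes.
Bytes at offsets 0..3: 83 E5 A5 59.
In big-endian order the high byte comes first in memory.
The bytes are already most-significant first: 0x83E5A559.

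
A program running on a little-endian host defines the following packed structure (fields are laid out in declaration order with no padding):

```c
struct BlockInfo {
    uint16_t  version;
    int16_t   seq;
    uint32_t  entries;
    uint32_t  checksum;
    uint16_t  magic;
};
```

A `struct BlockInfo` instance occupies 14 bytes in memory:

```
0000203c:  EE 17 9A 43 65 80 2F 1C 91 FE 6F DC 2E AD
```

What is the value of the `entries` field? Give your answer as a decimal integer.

`entries` follows `version` (2 B), `seq` (2 B), so it starts at offset 2 + 2 = 4 and occupies 4 bytes.
Bytes at offsets 4..7: 65 80 2F 1C.
In little-endian order the low byte comes first in memory.
Reassemble most-significant byte first: 1C 2F 80 65 → 0x1C2F8065.
0x1C2F8065 = 472875109.

472875109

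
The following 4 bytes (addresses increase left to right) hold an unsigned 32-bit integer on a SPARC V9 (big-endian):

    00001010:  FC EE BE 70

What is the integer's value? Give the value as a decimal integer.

4243504752

Big-endian stores the most-significant byte at the lowest address.
The bytes are already most-significant first: 0xFCEEBE70.
0xFCEEBE70 = 4243504752.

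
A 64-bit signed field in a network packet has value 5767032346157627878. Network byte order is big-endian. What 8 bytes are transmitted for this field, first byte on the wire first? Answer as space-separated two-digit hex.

5767032346157627878 in hexadecimal, padded to 64 bits, is 0x50089D5D20E9B9E6.
Split into bytes (most-significant first): 50 08 9D 5D 20 E9 B9 E6.
Big-endian stores the most-significant byte at the lowest address.
So the memory order matches the most-significant-first order: 50 08 9D 5D 20 E9 B9 E6.

50 08 9D 5D 20 E9 B9 E6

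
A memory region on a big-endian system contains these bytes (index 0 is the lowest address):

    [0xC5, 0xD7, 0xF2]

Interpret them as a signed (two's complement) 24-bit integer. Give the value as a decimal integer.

-3811342

Big-endian stores the most-significant byte at the lowest address.
The bytes are already most-significant first: 0xC5D7F2.
Top bit is set, so as a signed 24-bit value this is 0xC5D7F2 − 2^24 = -3811342.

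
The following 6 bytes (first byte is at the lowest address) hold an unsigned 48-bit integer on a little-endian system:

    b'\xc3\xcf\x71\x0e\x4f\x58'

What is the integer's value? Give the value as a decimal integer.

Little-endian stores the least-significant byte at the lowest address.
Reassemble most-significant byte first: 58 4F 0E 71 CF C3 → 0x584F0E71CFC3.
0x584F0E71CFC3 = 97096568000451.

97096568000451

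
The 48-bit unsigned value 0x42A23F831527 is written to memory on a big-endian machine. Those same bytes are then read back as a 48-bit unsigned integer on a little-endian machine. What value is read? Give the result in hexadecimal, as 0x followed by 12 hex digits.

0x2715833FA242

Stored big-endian, the bytes at ascending addresses are 42 A2 3F 83 15 27.
Read back as little-endian, the first byte is least significant, giving 0x2715833FA242.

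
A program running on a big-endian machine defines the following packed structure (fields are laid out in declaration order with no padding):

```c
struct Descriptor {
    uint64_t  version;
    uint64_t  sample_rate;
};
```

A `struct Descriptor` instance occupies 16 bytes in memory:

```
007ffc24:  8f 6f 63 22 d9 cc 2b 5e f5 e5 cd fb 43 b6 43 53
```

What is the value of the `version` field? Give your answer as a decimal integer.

`version` is the first field, at byte offset 0, occupying 8 bytes.
Bytes at offsets 0..7: 8F 6F 63 22 D9 CC 2B 5E.
Big-endian: lowest address holds the most-significant byte.
The bytes are already most-significant first: 0x8F6F6322D9CC2B5E.
0x8F6F6322D9CC2B5E = 10335588671172651870.

10335588671172651870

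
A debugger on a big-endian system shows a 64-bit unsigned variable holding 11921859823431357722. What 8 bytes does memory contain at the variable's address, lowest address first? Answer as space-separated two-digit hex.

11921859823431357722 in hexadecimal, padded to 64 bits, is 0xA572F4583DA0951A.
Split into bytes (most-significant first): A5 72 F4 58 3D A0 95 1A.
In big-endian order the high byte comes first in memory.
So the memory order matches the most-significant-first order: A5 72 F4 58 3D A0 95 1A.

A5 72 F4 58 3D A0 95 1A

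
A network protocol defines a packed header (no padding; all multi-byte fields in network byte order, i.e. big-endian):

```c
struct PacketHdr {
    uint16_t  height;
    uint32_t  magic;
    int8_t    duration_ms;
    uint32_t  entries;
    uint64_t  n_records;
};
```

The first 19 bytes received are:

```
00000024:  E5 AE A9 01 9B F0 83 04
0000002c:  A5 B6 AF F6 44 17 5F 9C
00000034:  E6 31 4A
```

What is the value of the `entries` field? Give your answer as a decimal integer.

`entries` follows `height` (2 B), `magic` (4 B), `duration_ms` (1 B), so it starts at offset 2 + 4 + 1 = 7 and occupies 4 bytes.
Bytes at offsets 7..10: 04 A5 B6 AF.
Big-endian: lowest address holds the most-significant byte.
The bytes are already most-significant first: 0x04A5B6AF.
0x04A5B6AF = 77969071.

77969071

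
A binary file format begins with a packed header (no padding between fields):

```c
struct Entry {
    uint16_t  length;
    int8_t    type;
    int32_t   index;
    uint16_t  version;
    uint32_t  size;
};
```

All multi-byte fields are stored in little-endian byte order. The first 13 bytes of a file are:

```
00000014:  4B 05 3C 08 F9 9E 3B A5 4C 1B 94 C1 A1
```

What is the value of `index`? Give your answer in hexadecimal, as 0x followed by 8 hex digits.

`index` follows `length` (2 B), `type` (1 B), so it starts at offset 2 + 1 = 3 and occupies 4 bytes.
Bytes at offsets 3..6: 08 F9 9E 3B.
Little-endian stores the least-significant byte at the lowest address.
Reassemble most-significant byte first: 3B 9E F9 08 → 0x3B9EF908.

0x3B9EF908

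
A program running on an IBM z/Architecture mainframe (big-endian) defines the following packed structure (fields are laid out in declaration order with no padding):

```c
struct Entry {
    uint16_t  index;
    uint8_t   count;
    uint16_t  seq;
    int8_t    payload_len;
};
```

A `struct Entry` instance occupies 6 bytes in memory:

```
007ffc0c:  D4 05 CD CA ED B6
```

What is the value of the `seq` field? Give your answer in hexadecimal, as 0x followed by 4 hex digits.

0xCAED

`seq` follows `index` (2 B), `count` (1 B), so it starts at offset 2 + 1 = 3 and occupies 2 bytes.
Bytes at offsets 3..4: CA ED.
Big-endian: lowest address holds the most-significant byte.
The bytes are already most-significant first: 0xCAED.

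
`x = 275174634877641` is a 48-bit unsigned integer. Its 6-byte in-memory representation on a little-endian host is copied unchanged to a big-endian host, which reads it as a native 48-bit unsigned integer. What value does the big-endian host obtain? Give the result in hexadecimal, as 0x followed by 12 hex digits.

0xC9F25C1645FA

275174634877641 in 48-bit hexadecimal is 0xFA45165CF2C9.
Stored little-endian, the bytes at ascending addresses are C9 F2 5C 16 45 FA.
Read back as big-endian, the last byte is least significant, giving 0xC9F25C1645FA.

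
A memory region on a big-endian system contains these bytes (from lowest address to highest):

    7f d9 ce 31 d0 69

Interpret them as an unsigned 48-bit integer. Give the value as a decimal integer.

Big-endian: lowest address holds the most-significant byte.
The bytes are already most-significant first: 0x7FD9CE31D069.
0x7FD9CE31D069 = 140573444001897.

140573444001897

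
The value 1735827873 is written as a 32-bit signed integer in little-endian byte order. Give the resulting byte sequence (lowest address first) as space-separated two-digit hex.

A1 A1 76 67

1735827873 in hexadecimal, padded to 32 bits, is 0x6776A1A1.
Split into bytes (most-significant first): 67 76 A1 A1.
Little-endian stores the least-significant byte at the lowest address.
So at ascending addresses the bytes are A1 A1 76 67.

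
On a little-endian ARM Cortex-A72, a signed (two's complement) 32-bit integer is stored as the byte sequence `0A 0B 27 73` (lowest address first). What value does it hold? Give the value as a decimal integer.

1931938570

Little-endian: lowest address holds the least-significant byte.
Reassemble most-significant byte first: 73 27 0B 0A → 0x73270B0A.
0x73270B0A = 1931938570.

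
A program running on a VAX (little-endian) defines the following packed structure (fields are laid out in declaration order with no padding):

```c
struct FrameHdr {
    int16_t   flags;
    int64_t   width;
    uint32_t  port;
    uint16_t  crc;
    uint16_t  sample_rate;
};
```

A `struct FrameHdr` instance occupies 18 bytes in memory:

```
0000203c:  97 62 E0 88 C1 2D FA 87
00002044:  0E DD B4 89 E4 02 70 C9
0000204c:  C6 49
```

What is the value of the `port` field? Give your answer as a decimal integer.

48531892

`port` follows `flags` (2 B), `width` (8 B), so it starts at offset 2 + 8 = 10 and occupies 4 bytes.
Bytes at offsets 10..13: B4 89 E4 02.
In little-endian order the low byte comes first in memory.
Reassemble most-significant byte first: 02 E4 89 B4 → 0x02E489B4.
0x02E489B4 = 48531892.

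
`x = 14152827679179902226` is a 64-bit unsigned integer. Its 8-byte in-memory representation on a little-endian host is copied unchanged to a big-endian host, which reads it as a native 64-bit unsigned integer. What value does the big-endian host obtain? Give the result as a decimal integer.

14152827679179902226 in 64-bit hexadecimal is 0xC468F1CA10D58D12.
Stored little-endian, the bytes at ascending addresses are 12 8D D5 10 CA F1 68 C4.
Read back as big-endian, the last byte is least significant, giving 0x128DD510CAF168C4.
0x128DD510CAF168C4 = 1336958932499916996.

1336958932499916996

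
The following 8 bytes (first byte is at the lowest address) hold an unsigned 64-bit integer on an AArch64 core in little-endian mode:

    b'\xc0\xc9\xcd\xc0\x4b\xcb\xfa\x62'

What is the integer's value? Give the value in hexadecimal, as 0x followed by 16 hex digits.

Little-endian stores the least-significant byte at the lowest address.
Reassemble most-significant byte first: 62 FA CB 4B C0 CD C9 C0 → 0x62FACB4BC0CDC9C0.

0x62FACB4BC0CDC9C0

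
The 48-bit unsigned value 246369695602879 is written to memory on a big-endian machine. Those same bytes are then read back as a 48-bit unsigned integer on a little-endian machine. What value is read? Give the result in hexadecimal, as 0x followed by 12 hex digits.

246369695602879 in 48-bit hexadecimal is 0xE0126A3098BF.
Stored big-endian, the bytes at ascending addresses are E0 12 6A 30 98 BF.
Read back as little-endian, the first byte is least significant, giving 0xBF98306A12E0.

0xBF98306A12E0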